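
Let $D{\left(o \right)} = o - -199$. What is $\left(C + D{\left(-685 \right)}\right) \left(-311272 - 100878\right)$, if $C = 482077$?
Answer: $-198487730650$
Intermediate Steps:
$D{\left(o \right)} = 199 + o$ ($D{\left(o \right)} = o + 199 = 199 + o$)
$\left(C + D{\left(-685 \right)}\right) \left(-311272 - 100878\right) = \left(482077 + \left(199 - 685\right)\right) \left(-311272 - 100878\right) = \left(482077 - 486\right) \left(-412150\right) = 481591 \left(-412150\right) = -198487730650$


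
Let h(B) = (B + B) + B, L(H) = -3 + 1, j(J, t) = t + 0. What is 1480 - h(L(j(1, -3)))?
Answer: 1486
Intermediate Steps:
j(J, t) = t
L(H) = -2
h(B) = 3*B (h(B) = 2*B + B = 3*B)
1480 - h(L(j(1, -3))) = 1480 - 3*(-2) = 1480 - 1*(-6) = 1480 + 6 = 1486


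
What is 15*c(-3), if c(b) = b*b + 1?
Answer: 150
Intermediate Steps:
c(b) = 1 + b² (c(b) = b² + 1 = 1 + b²)
15*c(-3) = 15*(1 + (-3)²) = 15*(1 + 9) = 15*10 = 150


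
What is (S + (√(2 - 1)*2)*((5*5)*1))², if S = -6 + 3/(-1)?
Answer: 1681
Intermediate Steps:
S = -9 (S = -6 - 1*3 = -6 - 3 = -9)
(S + (√(2 - 1)*2)*((5*5)*1))² = (-9 + (√(2 - 1)*2)*((5*5)*1))² = (-9 + (√1*2)*(25*1))² = (-9 + (1*2)*25)² = (-9 + 2*25)² = (-9 + 50)² = 41² = 1681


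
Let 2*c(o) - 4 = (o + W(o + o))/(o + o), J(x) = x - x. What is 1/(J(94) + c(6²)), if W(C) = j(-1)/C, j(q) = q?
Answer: 10368/23327 ≈ 0.44446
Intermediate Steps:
W(C) = -1/C
J(x) = 0
c(o) = 2 + (o - 1/(2*o))/(4*o) (c(o) = 2 + ((o - 1/(o + o))/(o + o))/2 = 2 + ((o - 1/(2*o))/((2*o)))/2 = 2 + ((o - 1/(2*o))*(1/(2*o)))/2 = 2 + ((o - 1/(2*o))/(2*o))/2 = 2 + (o - 1/(2*o))/(4*o))
1/(J(94) + c(6²)) = 1/(0 + (9/4 - 1/(8*(6²)²))) = 1/(0 + (9/4 - ⅛/36²)) = 1/(0 + (9/4 - ⅛*1/1296)) = 1/(0 + (9/4 - 1/10368)) = 1/(0 + 23327/10368) = 1/(23327/10368) = 10368/23327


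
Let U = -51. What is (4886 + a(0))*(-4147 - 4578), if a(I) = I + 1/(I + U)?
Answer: -2174139125/51 ≈ -4.2630e+7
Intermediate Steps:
a(I) = I + 1/(-51 + I) (a(I) = I + 1/(I - 51) = I + 1/(-51 + I))
(4886 + a(0))*(-4147 - 4578) = (4886 + (1 + 0² - 51*0)/(-51 + 0))*(-4147 - 4578) = (4886 + (1 + 0 + 0)/(-51))*(-8725) = (4886 - 1/51*1)*(-8725) = (4886 - 1/51)*(-8725) = (249185/51)*(-8725) = -2174139125/51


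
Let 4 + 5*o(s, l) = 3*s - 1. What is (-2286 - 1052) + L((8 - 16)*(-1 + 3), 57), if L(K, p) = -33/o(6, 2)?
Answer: -43559/13 ≈ -3350.7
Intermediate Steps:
o(s, l) = -1 + 3*s/5 (o(s, l) = -4/5 + (3*s - 1)/5 = -4/5 + (-1 + 3*s)/5 = -4/5 + (-1/5 + 3*s/5) = -1 + 3*s/5)
L(K, p) = -165/13 (L(K, p) = -33/(-1 + (3/5)*6) = -33/(-1 + 18/5) = -33/13/5 = -33*5/13 = -165/13)
(-2286 - 1052) + L((8 - 16)*(-1 + 3), 57) = (-2286 - 1052) - 165/13 = -3338 - 165/13 = -43559/13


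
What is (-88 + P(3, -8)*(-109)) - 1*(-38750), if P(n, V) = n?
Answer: 38335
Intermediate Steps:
(-88 + P(3, -8)*(-109)) - 1*(-38750) = (-88 + 3*(-109)) - 1*(-38750) = (-88 - 327) + 38750 = -415 + 38750 = 38335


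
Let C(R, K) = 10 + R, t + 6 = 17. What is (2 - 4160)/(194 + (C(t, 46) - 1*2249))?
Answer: 231/113 ≈ 2.0442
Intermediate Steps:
t = 11 (t = -6 + 17 = 11)
(2 - 4160)/(194 + (C(t, 46) - 1*2249)) = (2 - 4160)/(194 + ((10 + 11) - 1*2249)) = -4158/(194 + (21 - 2249)) = -4158/(194 - 2228) = -4158/(-2034) = -4158*(-1/2034) = 231/113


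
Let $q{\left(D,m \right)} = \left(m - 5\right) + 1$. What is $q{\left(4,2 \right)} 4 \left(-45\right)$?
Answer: $360$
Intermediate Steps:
$q{\left(D,m \right)} = -4 + m$ ($q{\left(D,m \right)} = \left(-5 + m\right) + 1 = -4 + m$)
$q{\left(4,2 \right)} 4 \left(-45\right) = \left(-4 + 2\right) 4 \left(-45\right) = \left(-2\right) 4 \left(-45\right) = \left(-8\right) \left(-45\right) = 360$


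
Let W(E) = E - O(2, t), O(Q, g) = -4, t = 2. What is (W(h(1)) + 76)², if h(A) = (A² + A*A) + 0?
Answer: 6724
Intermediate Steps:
h(A) = 2*A² (h(A) = (A² + A²) + 0 = 2*A² + 0 = 2*A²)
W(E) = 4 + E (W(E) = E - 1*(-4) = E + 4 = 4 + E)
(W(h(1)) + 76)² = ((4 + 2*1²) + 76)² = ((4 + 2*1) + 76)² = ((4 + 2) + 76)² = (6 + 76)² = 82² = 6724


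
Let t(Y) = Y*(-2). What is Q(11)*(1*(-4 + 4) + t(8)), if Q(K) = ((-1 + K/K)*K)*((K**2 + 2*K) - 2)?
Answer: 0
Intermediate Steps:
t(Y) = -2*Y
Q(K) = 0 (Q(K) = ((-1 + 1)*K)*(-2 + K**2 + 2*K) = (0*K)*(-2 + K**2 + 2*K) = 0*(-2 + K**2 + 2*K) = 0)
Q(11)*(1*(-4 + 4) + t(8)) = 0*(1*(-4 + 4) - 2*8) = 0*(1*0 - 16) = 0*(0 - 16) = 0*(-16) = 0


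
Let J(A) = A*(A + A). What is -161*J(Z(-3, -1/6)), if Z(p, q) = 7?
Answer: -15778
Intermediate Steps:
J(A) = 2*A² (J(A) = A*(2*A) = 2*A²)
-161*J(Z(-3, -1/6)) = -322*7² = -322*49 = -161*98 = -15778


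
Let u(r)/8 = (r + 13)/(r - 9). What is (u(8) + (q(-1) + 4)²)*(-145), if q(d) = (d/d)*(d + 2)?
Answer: 20735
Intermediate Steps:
q(d) = 2 + d (q(d) = 1*(2 + d) = 2 + d)
u(r) = 8*(13 + r)/(-9 + r) (u(r) = 8*((r + 13)/(r - 9)) = 8*((13 + r)/(-9 + r)) = 8*(13 + r)/(-9 + r))
(u(8) + (q(-1) + 4)²)*(-145) = (8*(13 + 8)/(-9 + 8) + ((2 - 1) + 4)²)*(-145) = (8*21/(-1) + (1 + 4)²)*(-145) = (8*(-1)*21 + 5²)*(-145) = (-168 + 25)*(-145) = -143*(-145) = 20735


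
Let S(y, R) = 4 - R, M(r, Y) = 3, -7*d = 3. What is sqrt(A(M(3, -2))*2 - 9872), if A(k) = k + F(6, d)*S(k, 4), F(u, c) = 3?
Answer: I*sqrt(9866) ≈ 99.328*I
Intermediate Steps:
d = -3/7 (d = -1/7*3 = -3/7 ≈ -0.42857)
A(k) = k (A(k) = k + 3*(4 - 1*4) = k + 3*(4 - 4) = k + 3*0 = k + 0 = k)
sqrt(A(M(3, -2))*2 - 9872) = sqrt(3*2 - 9872) = sqrt(6 - 9872) = sqrt(-9866) = I*sqrt(9866)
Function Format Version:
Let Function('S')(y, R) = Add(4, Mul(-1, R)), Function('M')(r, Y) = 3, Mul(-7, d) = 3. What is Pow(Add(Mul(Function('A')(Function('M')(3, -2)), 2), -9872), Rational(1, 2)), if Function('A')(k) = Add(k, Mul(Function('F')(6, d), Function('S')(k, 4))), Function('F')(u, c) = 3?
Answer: Mul(I, Pow(9866, Rational(1, 2))) ≈ Mul(99.328, I)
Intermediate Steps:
d = Rational(-3, 7) (d = Mul(Rational(-1, 7), 3) = Rational(-3, 7) ≈ -0.42857)
Function('A')(k) = k (Function('A')(k) = Add(k, Mul(3, Add(4, Mul(-1, 4)))) = Add(k, Mul(3, Add(4, -4))) = Add(k, Mul(3, 0)) = Add(k, 0) = k)
Pow(Add(Mul(Function('A')(Function('M')(3, -2)), 2), -9872), Rational(1, 2)) = Pow(Add(Mul(3, 2), -9872), Rational(1, 2)) = Pow(Add(6, -9872), Rational(1, 2)) = Pow(-9866, Rational(1, 2)) = Mul(I, Pow(9866, Rational(1, 2)))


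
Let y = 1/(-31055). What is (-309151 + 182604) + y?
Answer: -3929917086/31055 ≈ -1.2655e+5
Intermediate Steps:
y = -1/31055 ≈ -3.2201e-5
(-309151 + 182604) + y = (-309151 + 182604) - 1/31055 = -126547 - 1/31055 = -3929917086/31055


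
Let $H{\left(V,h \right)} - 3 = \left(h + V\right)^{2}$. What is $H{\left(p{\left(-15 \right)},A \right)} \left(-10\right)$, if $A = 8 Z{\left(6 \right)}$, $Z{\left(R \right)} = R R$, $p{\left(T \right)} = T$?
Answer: $-745320$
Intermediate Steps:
$Z{\left(R \right)} = R^{2}$
$A = 288$ ($A = 8 \cdot 6^{2} = 8 \cdot 36 = 288$)
$H{\left(V,h \right)} = 3 + \left(V + h\right)^{2}$ ($H{\left(V,h \right)} = 3 + \left(h + V\right)^{2} = 3 + \left(V + h\right)^{2}$)
$H{\left(p{\left(-15 \right)},A \right)} \left(-10\right) = \left(3 + \left(-15 + 288\right)^{2}\right) \left(-10\right) = \left(3 + 273^{2}\right) \left(-10\right) = \left(3 + 74529\right) \left(-10\right) = 74532 \left(-10\right) = -745320$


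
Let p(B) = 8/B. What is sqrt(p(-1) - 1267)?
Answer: 5*I*sqrt(51) ≈ 35.707*I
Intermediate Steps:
sqrt(p(-1) - 1267) = sqrt(8/(-1) - 1267) = sqrt(8*(-1) - 1267) = sqrt(-8 - 1267) = sqrt(-1275) = 5*I*sqrt(51)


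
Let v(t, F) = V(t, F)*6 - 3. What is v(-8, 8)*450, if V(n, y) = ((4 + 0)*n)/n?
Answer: 9450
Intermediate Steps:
V(n, y) = 4 (V(n, y) = (4*n)/n = 4)
v(t, F) = 21 (v(t, F) = 4*6 - 3 = 24 - 3 = 21)
v(-8, 8)*450 = 21*450 = 9450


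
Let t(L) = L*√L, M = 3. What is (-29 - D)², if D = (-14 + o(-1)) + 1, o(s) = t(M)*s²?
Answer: 283 + 96*√3 ≈ 449.28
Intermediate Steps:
t(L) = L^(3/2)
o(s) = 3*√3*s² (o(s) = 3^(3/2)*s² = (3*√3)*s² = 3*√3*s²)
D = -13 + 3*√3 (D = (-14 + 3*√3*(-1)²) + 1 = (-14 + 3*√3*1) + 1 = (-14 + 3*√3) + 1 = -13 + 3*√3 ≈ -7.8038)
(-29 - D)² = (-29 - (-13 + 3*√3))² = (-29 + (13 - 3*√3))² = (-16 - 3*√3)²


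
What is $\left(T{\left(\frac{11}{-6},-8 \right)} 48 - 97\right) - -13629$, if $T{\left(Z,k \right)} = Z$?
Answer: $13444$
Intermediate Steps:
$\left(T{\left(\frac{11}{-6},-8 \right)} 48 - 97\right) - -13629 = \left(\frac{11}{-6} \cdot 48 - 97\right) - -13629 = \left(11 \left(- \frac{1}{6}\right) 48 - 97\right) + 13629 = \left(\left(- \frac{11}{6}\right) 48 - 97\right) + 13629 = \left(-88 - 97\right) + 13629 = -185 + 13629 = 13444$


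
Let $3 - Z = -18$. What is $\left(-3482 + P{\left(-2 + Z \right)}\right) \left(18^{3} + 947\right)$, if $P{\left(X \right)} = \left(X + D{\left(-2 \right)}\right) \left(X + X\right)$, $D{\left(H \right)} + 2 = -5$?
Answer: $-20513254$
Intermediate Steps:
$Z = 21$ ($Z = 3 - -18 = 3 + 18 = 21$)
$D{\left(H \right)} = -7$ ($D{\left(H \right)} = -2 - 5 = -7$)
$P{\left(X \right)} = 2 X \left(-7 + X\right)$ ($P{\left(X \right)} = \left(X - 7\right) \left(X + X\right) = \left(-7 + X\right) 2 X = 2 X \left(-7 + X\right)$)
$\left(-3482 + P{\left(-2 + Z \right)}\right) \left(18^{3} + 947\right) = \left(-3482 + 2 \left(-2 + 21\right) \left(-7 + \left(-2 + 21\right)\right)\right) \left(18^{3} + 947\right) = \left(-3482 + 2 \cdot 19 \left(-7 + 19\right)\right) \left(5832 + 947\right) = \left(-3482 + 2 \cdot 19 \cdot 12\right) 6779 = \left(-3482 + 456\right) 6779 = \left(-3026\right) 6779 = -20513254$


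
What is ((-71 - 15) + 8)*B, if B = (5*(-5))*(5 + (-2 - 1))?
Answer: 3900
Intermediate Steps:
B = -50 (B = -25*(5 - 3) = -25*2 = -50)
((-71 - 15) + 8)*B = ((-71 - 15) + 8)*(-50) = (-86 + 8)*(-50) = -78*(-50) = 3900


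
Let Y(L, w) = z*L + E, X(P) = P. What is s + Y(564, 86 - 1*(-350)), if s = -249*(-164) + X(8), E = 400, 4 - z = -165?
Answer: 136560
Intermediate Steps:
z = 169 (z = 4 - 1*(-165) = 4 + 165 = 169)
Y(L, w) = 400 + 169*L (Y(L, w) = 169*L + 400 = 400 + 169*L)
s = 40844 (s = -249*(-164) + 8 = 40836 + 8 = 40844)
s + Y(564, 86 - 1*(-350)) = 40844 + (400 + 169*564) = 40844 + (400 + 95316) = 40844 + 95716 = 136560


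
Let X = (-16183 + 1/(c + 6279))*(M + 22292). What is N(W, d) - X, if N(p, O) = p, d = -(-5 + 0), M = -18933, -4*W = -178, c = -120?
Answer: 669590971079/12318 ≈ 5.4359e+7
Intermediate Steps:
W = 89/2 (W = -1/4*(-178) = 89/2 ≈ 44.500)
d = 5 (d = -1*(-5) = 5)
X = -334795211464/6159 (X = (-16183 + 1/(-120 + 6279))*(-18933 + 22292) = (-16183 + 1/6159)*3359 = -99671096/6159*3359 = -334795211464/6159 ≈ -5.4359e+7)
N(W, d) - X = 89/2 - 1*(-334795211464/6159) = 89/2 + 334795211464/6159 = 669590971079/12318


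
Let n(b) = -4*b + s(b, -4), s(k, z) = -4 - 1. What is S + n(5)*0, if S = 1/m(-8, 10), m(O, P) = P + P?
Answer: 1/20 ≈ 0.050000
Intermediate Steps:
m(O, P) = 2*P
s(k, z) = -5
n(b) = -5 - 4*b (n(b) = -4*b - 5 = -5 - 4*b)
S = 1/20 (S = 1/(2*10) = 1/20 ≈ 0.050000)
S + n(5)*0 = 1/20 + (-5 - 4*5)*0 = 1/20 + (-5 - 20)*0 = 1/20 - 25*0 = 1/20 + 0 = 1/20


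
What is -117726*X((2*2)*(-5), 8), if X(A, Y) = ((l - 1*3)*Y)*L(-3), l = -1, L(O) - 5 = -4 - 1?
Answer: 0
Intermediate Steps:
L(O) = 0 (L(O) = 5 + (-4 - 1) = 5 - 5 = 0)
X(A, Y) = 0 (X(A, Y) = ((-1 - 1*3)*Y)*0 = ((-1 - 3)*Y)*0 = -4*Y*0 = 0)
-117726*X((2*2)*(-5), 8) = -117726*0 = 0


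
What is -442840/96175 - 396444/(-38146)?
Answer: 2123542706/366869155 ≈ 5.7883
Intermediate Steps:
-442840/96175 - 396444/(-38146) = -442840*1/96175 - 396444*(-1/38146) = -88568/19235 + 198222/19073 = 2123542706/366869155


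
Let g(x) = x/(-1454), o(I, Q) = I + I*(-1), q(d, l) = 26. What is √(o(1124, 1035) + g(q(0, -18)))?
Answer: I*√9451/727 ≈ 0.13372*I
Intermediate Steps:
o(I, Q) = 0 (o(I, Q) = I - I = 0)
g(x) = -x/1454 (g(x) = x*(-1/1454) = -x/1454)
√(o(1124, 1035) + g(q(0, -18))) = √(0 - 1/1454*26) = √(0 - 13/727) = √(-13/727) = I*√9451/727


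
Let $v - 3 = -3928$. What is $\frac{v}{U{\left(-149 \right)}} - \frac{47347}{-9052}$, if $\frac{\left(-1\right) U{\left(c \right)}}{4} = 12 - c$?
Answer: $\frac{8252571}{728686} \approx 11.325$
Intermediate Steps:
$v = -3925$ ($v = 3 - 3928 = -3925$)
$U{\left(c \right)} = -48 + 4 c$ ($U{\left(c \right)} = - 4 \left(12 - c\right) = -48 + 4 c$)
$\frac{v}{U{\left(-149 \right)}} - \frac{47347}{-9052} = - \frac{3925}{-48 + 4 \left(-149\right)} - \frac{47347}{-9052} = - \frac{3925}{-48 - 596} - - \frac{47347}{9052} = - \frac{3925}{-644} + \frac{47347}{9052} = \left(-3925\right) \left(- \frac{1}{644}\right) + \frac{47347}{9052} = \frac{3925}{644} + \frac{47347}{9052} = \frac{8252571}{728686}$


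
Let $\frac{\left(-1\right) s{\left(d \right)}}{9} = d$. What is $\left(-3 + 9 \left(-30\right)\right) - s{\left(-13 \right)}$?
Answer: $-390$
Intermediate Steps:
$s{\left(d \right)} = - 9 d$
$\left(-3 + 9 \left(-30\right)\right) - s{\left(-13 \right)} = \left(-3 + 9 \left(-30\right)\right) - \left(-9\right) \left(-13\right) = \left(-3 - 270\right) - 117 = -273 - 117 = -390$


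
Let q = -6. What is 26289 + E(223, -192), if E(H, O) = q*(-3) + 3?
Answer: 26310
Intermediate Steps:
E(H, O) = 21 (E(H, O) = -6*(-3) + 3 = 18 + 3 = 21)
26289 + E(223, -192) = 26289 + 21 = 26310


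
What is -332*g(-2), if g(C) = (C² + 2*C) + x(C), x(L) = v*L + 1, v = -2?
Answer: -1660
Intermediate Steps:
x(L) = 1 - 2*L (x(L) = -2*L + 1 = 1 - 2*L)
g(C) = 1 + C² (g(C) = (C² + 2*C) + (1 - 2*C) = 1 + C²)
-332*g(-2) = -332*(1 + (-2)²) = -332*(1 + 4) = -332*5 = -1660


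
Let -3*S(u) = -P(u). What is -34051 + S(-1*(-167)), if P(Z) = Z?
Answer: -101986/3 ≈ -33995.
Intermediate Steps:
S(u) = u/3 (S(u) = -(-1)*u/3 = u/3)
-34051 + S(-1*(-167)) = -34051 + (-1*(-167))/3 = -34051 + (⅓)*167 = -34051 + 167/3 = -101986/3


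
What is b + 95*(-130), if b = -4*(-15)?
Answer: -12290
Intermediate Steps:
b = 60
b + 95*(-130) = 60 + 95*(-130) = 60 - 12350 = -12290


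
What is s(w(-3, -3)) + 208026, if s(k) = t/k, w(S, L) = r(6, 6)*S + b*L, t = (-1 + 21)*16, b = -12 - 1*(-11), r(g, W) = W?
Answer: 624014/3 ≈ 2.0800e+5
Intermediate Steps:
b = -1 (b = -12 + 11 = -1)
t = 320 (t = 20*16 = 320)
w(S, L) = -L + 6*S (w(S, L) = 6*S - L = -L + 6*S)
s(k) = 320/k
s(w(-3, -3)) + 208026 = 320/(-1*(-3) + 6*(-3)) + 208026 = 320/(3 - 18) + 208026 = 320/(-15) + 208026 = 320*(-1/15) + 208026 = -64/3 + 208026 = 624014/3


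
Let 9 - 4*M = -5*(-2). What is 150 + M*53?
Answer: 547/4 ≈ 136.75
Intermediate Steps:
M = -1/4 (M = 9/4 - (-5)*(-2)/4 = 9/4 - 1/4*10 = 9/4 - 5/2 = -1/4 ≈ -0.25000)
150 + M*53 = 150 - 1/4*53 = 150 - 53/4 = 547/4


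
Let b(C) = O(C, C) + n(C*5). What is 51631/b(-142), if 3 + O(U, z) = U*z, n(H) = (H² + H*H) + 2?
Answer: 51631/1028363 ≈ 0.050207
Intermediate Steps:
n(H) = 2 + 2*H² (n(H) = (H² + H²) + 2 = 2*H² + 2 = 2 + 2*H²)
O(U, z) = -3 + U*z
b(C) = -1 + 51*C² (b(C) = (-3 + C*C) + (2 + 2*(C*5)²) = (-3 + C²) + (2 + 2*(5*C)²) = (-3 + C²) + (2 + 2*(25*C²)) = (-3 + C²) + (2 + 50*C²) = -1 + 51*C²)
51631/b(-142) = 51631/(-1 + 51*(-142)²) = 51631/(-1 + 51*20164) = 51631/(-1 + 1028364) = 51631/1028363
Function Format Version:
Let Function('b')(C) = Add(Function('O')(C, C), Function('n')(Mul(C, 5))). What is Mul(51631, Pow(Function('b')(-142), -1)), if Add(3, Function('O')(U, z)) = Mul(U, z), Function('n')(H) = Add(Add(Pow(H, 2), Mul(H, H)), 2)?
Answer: Rational(51631, 1028363) ≈ 0.050207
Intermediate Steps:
Function('n')(H) = Add(2, Mul(2, Pow(H, 2))) (Function('n')(H) = Add(Add(Pow(H, 2), Pow(H, 2)), 2) = Add(Mul(2, Pow(H, 2)), 2) = Add(2, Mul(2, Pow(H, 2))))
Function('O')(U, z) = Add(-3, Mul(U, z))
Function('b')(C) = Add(-1, Mul(51, Pow(C, 2))) (Function('b')(C) = Add(Add(-3, Mul(C, C)), Add(2, Mul(2, Pow(Mul(C, 5), 2)))) = Add(Add(-3, Pow(C, 2)), Add(2, Mul(2, Pow(Mul(5, C), 2)))) = Add(Add(-3, Pow(C, 2)), Add(2, Mul(2, Mul(25, Pow(C, 2))))) = Add(Add(-3, Pow(C, 2)), Add(2, Mul(50, Pow(C, 2)))) = Add(-1, Mul(51, Pow(C, 2))))
Mul(51631, Pow(Function('b')(-142), -1)) = Mul(51631, Pow(Add(-1, Mul(51, Pow(-142, 2))), -1)) = Mul(51631, Pow(Add(-1, Mul(51, 20164)), -1)) = Mul(51631, Pow(Add(-1, 1028364), -1)) = Mul(51631, Pow(1028363, -1)) = Mul(51631, Rational(1, 1028363)) = Rational(51631, 1028363)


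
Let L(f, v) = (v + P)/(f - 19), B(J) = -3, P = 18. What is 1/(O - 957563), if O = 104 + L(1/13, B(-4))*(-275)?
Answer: -82/78493763 ≈ -1.0447e-6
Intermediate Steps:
L(f, v) = (18 + v)/(-19 + f) (L(f, v) = (v + 18)/(f - 19) = (18 + v)/(-19 + f))
O = 26403/82 (O = 104 + ((18 - 3)/(-19 + 1/13))*(-275) = 104 + (15/(-19 + 1/13))*(-275) = 104 + (15/(-246/13))*(-275) = 104 - 13/246*15*(-275) = 104 - 65/82*(-275) = 104 + 17875/82 = 26403/82 ≈ 321.99)
1/(O - 957563) = 1/(26403/82 - 957563) = 1/(-78493763/82) = -82/78493763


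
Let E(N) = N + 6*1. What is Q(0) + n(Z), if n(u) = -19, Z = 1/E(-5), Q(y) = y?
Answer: -19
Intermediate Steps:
E(N) = 6 + N (E(N) = N + 6 = 6 + N)
Z = 1 (Z = 1/(6 - 5) = 1/1 = 1)
Q(0) + n(Z) = 0 - 19 = -19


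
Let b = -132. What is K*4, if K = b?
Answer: -528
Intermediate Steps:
K = -132
K*4 = -132*4 = -528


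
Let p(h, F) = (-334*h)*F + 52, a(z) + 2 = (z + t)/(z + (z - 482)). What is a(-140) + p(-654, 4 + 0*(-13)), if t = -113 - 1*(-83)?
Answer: 332915599/381 ≈ 8.7379e+5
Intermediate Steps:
t = -30 (t = -113 + 83 = -30)
a(z) = -2 + (-30 + z)/(-482 + 2*z) (a(z) = -2 + (z - 30)/(z + (z - 482)) = -2 + (-30 + z)/(z + (-482 + z)) = -2 + (-30 + z)/(-482 + 2*z))
p(h, F) = 52 - 334*F*h (p(h, F) = -334*F*h + 52 = 52 - 334*F*h)
a(-140) + p(-654, 4 + 0*(-13)) = (934 - 3*(-140))/(2*(-241 - 140)) + (52 - 334*(4 + 0*(-13))*(-654)) = (1/2)*(934 + 420)/(-381) + (52 - 334*(4 + 0)*(-654)) = (1/2)*(-1/381)*1354 + (52 - 334*4*(-654)) = -677/381 + (52 + 873744) = -677/381 + 873796 = 332915599/381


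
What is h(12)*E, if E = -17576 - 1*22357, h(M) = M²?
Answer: -5750352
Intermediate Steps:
E = -39933 (E = -17576 - 22357 = -39933)
h(12)*E = 12²*(-39933) = 144*(-39933) = -5750352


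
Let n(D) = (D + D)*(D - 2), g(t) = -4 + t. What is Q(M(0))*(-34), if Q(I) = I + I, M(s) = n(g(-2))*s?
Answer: 0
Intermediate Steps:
n(D) = 2*D*(-2 + D) (n(D) = (2*D)*(-2 + D) = 2*D*(-2 + D))
M(s) = 96*s (M(s) = (2*(-4 - 2)*(-2 + (-4 - 2)))*s = (2*(-6)*(-2 - 6))*s = (2*(-6)*(-8))*s = 96*s)
Q(I) = 2*I
Q(M(0))*(-34) = (2*(96*0))*(-34) = (2*0)*(-34) = 0*(-34) = 0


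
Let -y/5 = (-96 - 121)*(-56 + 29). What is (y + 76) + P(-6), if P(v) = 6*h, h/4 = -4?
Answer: -29315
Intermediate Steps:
h = -16 (h = 4*(-4) = -16)
P(v) = -96 (P(v) = 6*(-16) = -96)
y = -29295 (y = -5*(-96 - 121)*(-56 + 29) = -(-1085)*(-27) = -5*5859 = -29295)
(y + 76) + P(-6) = (-29295 + 76) - 96 = -29219 - 96 = -29315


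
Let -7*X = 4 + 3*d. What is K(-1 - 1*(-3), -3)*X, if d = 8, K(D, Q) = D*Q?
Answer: 24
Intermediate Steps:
X = -4 (X = -(4 + 3*8)/7 = -(4 + 24)/7 = -⅐*28 = -4)
K(-1 - 1*(-3), -3)*X = ((-1 - 1*(-3))*(-3))*(-4) = ((-1 + 3)*(-3))*(-4) = (2*(-3))*(-4) = -6*(-4) = 24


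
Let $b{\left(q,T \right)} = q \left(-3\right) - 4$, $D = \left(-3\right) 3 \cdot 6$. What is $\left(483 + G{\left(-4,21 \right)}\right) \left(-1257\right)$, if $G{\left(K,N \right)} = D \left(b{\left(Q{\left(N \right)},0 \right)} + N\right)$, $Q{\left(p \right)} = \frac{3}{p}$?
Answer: $\frac{3623931}{7} \approx 5.177 \cdot 10^{5}$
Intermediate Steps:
$D = -54$ ($D = \left(-9\right) 6 = -54$)
$b{\left(q,T \right)} = -4 - 3 q$ ($b{\left(q,T \right)} = - 3 q - 4 = -4 - 3 q$)
$G{\left(K,N \right)} = 216 - 54 N + \frac{486}{N}$ ($G{\left(K,N \right)} = - 54 \left(\left(-4 - 3 \frac{3}{N}\right) + N\right) = - 54 \left(\left(-4 - \frac{9}{N}\right) + N\right) = - 54 \left(-4 + N - \frac{9}{N}\right) = 216 - 54 N + \frac{486}{N}$)
$\left(483 + G{\left(-4,21 \right)}\right) \left(-1257\right) = \left(483 + \left(216 - 1134 + \frac{486}{21}\right)\right) \left(-1257\right) = \left(483 + \left(216 - 1134 + 486 \cdot \frac{1}{21}\right)\right) \left(-1257\right) = \left(483 + \left(216 - 1134 + \frac{162}{7}\right)\right) \left(-1257\right) = \left(483 - \frac{6264}{7}\right) \left(-1257\right) = \left(- \frac{2883}{7}\right) \left(-1257\right) = \frac{3623931}{7}$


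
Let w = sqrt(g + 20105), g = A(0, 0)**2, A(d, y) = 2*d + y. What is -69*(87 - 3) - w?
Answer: -5796 - sqrt(20105) ≈ -5937.8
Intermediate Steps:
A(d, y) = y + 2*d
g = 0 (g = (0 + 2*0)**2 = (0 + 0)**2 = 0**2 = 0)
w = sqrt(20105) (w = sqrt(0 + 20105) = sqrt(20105) ≈ 141.79)
-69*(87 - 3) - w = -69*(87 - 3) - sqrt(20105) = -69*84 - sqrt(20105) = -5796 - sqrt(20105)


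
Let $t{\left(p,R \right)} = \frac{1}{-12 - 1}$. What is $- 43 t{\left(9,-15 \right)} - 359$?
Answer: $- \frac{4624}{13} \approx -355.69$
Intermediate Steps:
$t{\left(p,R \right)} = - \frac{1}{13}$ ($t{\left(p,R \right)} = \frac{1}{-13} = - \frac{1}{13}$)
$- 43 t{\left(9,-15 \right)} - 359 = \left(-43\right) \left(- \frac{1}{13}\right) - 359 = \frac{43}{13} - 359 = - \frac{4624}{13}$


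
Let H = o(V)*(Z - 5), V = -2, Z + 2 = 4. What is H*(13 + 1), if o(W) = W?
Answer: 84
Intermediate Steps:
Z = 2 (Z = -2 + 4 = 2)
H = 6 (H = -2*(2 - 5) = -2*(-3) = 6)
H*(13 + 1) = 6*(13 + 1) = 6*14 = 84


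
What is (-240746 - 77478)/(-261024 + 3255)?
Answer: 318224/257769 ≈ 1.2345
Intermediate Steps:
(-240746 - 77478)/(-261024 + 3255) = -318224/(-257769) = -318224*(-1/257769) = 318224/257769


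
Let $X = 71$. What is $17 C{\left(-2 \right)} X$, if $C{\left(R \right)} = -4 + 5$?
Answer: $1207$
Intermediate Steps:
$C{\left(R \right)} = 1$
$17 C{\left(-2 \right)} X = 17 \cdot 1 \cdot 71 = 17 \cdot 71 = 1207$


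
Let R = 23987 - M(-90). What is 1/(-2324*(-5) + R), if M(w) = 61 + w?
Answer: 1/35636 ≈ 2.8062e-5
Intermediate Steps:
R = 24016 (R = 23987 - (61 - 90) = 23987 - 1*(-29) = 23987 + 29 = 24016)
1/(-2324*(-5) + R) = 1/(-2324*(-5) + 24016) = 1/(11620 + 24016) = 1/35636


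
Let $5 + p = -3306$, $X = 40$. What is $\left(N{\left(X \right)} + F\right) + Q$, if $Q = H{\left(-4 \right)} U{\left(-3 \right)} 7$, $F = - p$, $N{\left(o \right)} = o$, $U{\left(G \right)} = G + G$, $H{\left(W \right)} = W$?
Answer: $3519$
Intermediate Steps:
$p = -3311$ ($p = -5 - 3306 = -3311$)
$U{\left(G \right)} = 2 G$
$F = 3311$ ($F = \left(-1\right) \left(-3311\right) = 3311$)
$Q = 168$ ($Q = - 4 \cdot 2 \left(-3\right) 7 = \left(-4\right) \left(-6\right) 7 = 24 \cdot 7 = 168$)
$\left(N{\left(X \right)} + F\right) + Q = \left(40 + 3311\right) + 168 = 3351 + 168 = 3519$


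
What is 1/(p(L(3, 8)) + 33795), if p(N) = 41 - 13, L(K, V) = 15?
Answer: 1/33823 ≈ 2.9566e-5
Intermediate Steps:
p(N) = 28
1/(p(L(3, 8)) + 33795) = 1/(28 + 33795) = 1/33823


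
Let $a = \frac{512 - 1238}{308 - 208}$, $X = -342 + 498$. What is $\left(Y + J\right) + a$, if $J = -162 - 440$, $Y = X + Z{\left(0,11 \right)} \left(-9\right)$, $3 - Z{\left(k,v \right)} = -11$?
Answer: $- \frac{28963}{50} \approx -579.26$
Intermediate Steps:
$Z{\left(k,v \right)} = 14$ ($Z{\left(k,v \right)} = 3 - -11 = 3 + 11 = 14$)
$X = 156$
$a = - \frac{363}{50}$ ($a = - \frac{726}{100} = \left(-726\right) \frac{1}{100} = - \frac{363}{50} \approx -7.26$)
$Y = 30$ ($Y = 156 + 14 \left(-9\right) = 156 - 126 = 30$)
$J = -602$ ($J = -162 - 440 = -602$)
$\left(Y + J\right) + a = \left(30 - 602\right) - \frac{363}{50} = -572 - \frac{363}{50} = - \frac{28963}{50}$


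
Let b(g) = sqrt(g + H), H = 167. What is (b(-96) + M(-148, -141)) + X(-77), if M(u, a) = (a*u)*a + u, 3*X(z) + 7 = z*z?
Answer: -2940562 + sqrt(71) ≈ -2.9406e+6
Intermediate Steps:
X(z) = -7/3 + z**2/3 (X(z) = -7/3 + (z*z)/3 = -7/3 + z**2/3)
M(u, a) = u + u*a**2 (M(u, a) = u*a**2 + u = u + u*a**2)
b(g) = sqrt(167 + g) (b(g) = sqrt(g + 167) = sqrt(167 + g))
(b(-96) + M(-148, -141)) + X(-77) = (sqrt(167 - 96) - 148*(1 + (-141)**2)) + (-7/3 + (1/3)*(-77)**2) = (sqrt(71) - 148*(1 + 19881)) + (-7/3 + (1/3)*5929) = (sqrt(71) - 148*19882) + (-7/3 + 5929/3) = (sqrt(71) - 2942536) + 1974 = (-2942536 + sqrt(71)) + 1974 = -2940562 + sqrt(71)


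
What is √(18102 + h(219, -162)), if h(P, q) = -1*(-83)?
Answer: √18185 ≈ 134.85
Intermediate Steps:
h(P, q) = 83
√(18102 + h(219, -162)) = √(18102 + 83) = √18185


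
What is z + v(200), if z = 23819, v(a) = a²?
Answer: 63819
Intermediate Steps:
z + v(200) = 23819 + 200² = 23819 + 40000 = 63819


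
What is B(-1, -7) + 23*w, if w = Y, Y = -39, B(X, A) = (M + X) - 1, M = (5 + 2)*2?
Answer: -885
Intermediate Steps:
M = 14 (M = 7*2 = 14)
B(X, A) = 13 + X (B(X, A) = (14 + X) - 1 = 13 + X)
w = -39
B(-1, -7) + 23*w = (13 - 1) + 23*(-39) = 12 - 897 = -885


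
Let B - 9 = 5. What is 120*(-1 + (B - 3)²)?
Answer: 14400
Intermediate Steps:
B = 14 (B = 9 + 5 = 14)
120*(-1 + (B - 3)²) = 120*(-1 + (14 - 3)²) = 120*(-1 + 11²) = 120*(-1 + 121) = 120*120 = 14400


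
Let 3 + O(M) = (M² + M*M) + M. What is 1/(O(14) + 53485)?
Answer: 1/53888 ≈ 1.8557e-5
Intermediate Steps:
O(M) = -3 + M + 2*M² (O(M) = -3 + ((M² + M*M) + M) = -3 + ((M² + M²) + M) = -3 + (2*M² + M) = -3 + (M + 2*M²) = -3 + M + 2*M²)
1/(O(14) + 53485) = 1/((-3 + 14 + 2*14²) + 53485) = 1/((-3 + 14 + 2*196) + 53485) = 1/((-3 + 14 + 392) + 53485) = 1/(403 + 53485) = 1/53888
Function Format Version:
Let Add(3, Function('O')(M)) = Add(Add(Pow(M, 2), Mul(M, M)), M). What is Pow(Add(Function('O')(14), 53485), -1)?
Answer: Rational(1, 53888) ≈ 1.8557e-5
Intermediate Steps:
Function('O')(M) = Add(-3, M, Mul(2, Pow(M, 2))) (Function('O')(M) = Add(-3, Add(Add(Pow(M, 2), Mul(M, M)), M)) = Add(-3, Add(Add(Pow(M, 2), Pow(M, 2)), M)) = Add(-3, Add(Mul(2, Pow(M, 2)), M)) = Add(-3, Add(M, Mul(2, Pow(M, 2)))) = Add(-3, M, Mul(2, Pow(M, 2))))
Pow(Add(Function('O')(14), 53485), -1) = Pow(Add(Add(-3, 14, Mul(2, Pow(14, 2))), 53485), -1) = Pow(Add(Add(-3, 14, Mul(2, 196)), 53485), -1) = Pow(Add(Add(-3, 14, 392), 53485), -1) = Pow(Add(403, 53485), -1) = Pow(53888, -1) = Rational(1, 53888)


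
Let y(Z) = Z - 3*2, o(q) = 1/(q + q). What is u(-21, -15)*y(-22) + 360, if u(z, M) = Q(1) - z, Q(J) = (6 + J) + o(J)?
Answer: -438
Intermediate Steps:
o(q) = 1/(2*q)
Q(J) = 6 + J + 1/(2*J) (Q(J) = (6 + J) + 1/(2*J) = 6 + J + 1/(2*J))
y(Z) = -6 + Z (y(Z) = Z - 6 = -6 + Z)
u(z, M) = 15/2 - z (u(z, M) = (6 + 1 + (½)/1) - z = (6 + 1 + (½)*1) - z = (6 + 1 + ½) - z = 15/2 - z)
u(-21, -15)*y(-22) + 360 = (15/2 - 1*(-21))*(-6 - 22) + 360 = (15/2 + 21)*(-28) + 360 = (57/2)*(-28) + 360 = -798 + 360 = -438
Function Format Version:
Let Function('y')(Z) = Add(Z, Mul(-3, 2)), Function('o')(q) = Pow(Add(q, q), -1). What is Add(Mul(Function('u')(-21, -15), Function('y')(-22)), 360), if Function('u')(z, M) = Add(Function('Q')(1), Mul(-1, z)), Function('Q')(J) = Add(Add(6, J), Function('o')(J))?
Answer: -438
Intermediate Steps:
Function('o')(q) = Mul(Rational(1, 2), Pow(q, -1)) (Function('o')(q) = Pow(Mul(2, q), -1) = Mul(Rational(1, 2), Pow(q, -1)))
Function('Q')(J) = Add(6, J, Mul(Rational(1, 2), Pow(J, -1))) (Function('Q')(J) = Add(Add(6, J), Mul(Rational(1, 2), Pow(J, -1))) = Add(6, J, Mul(Rational(1, 2), Pow(J, -1))))
Function('y')(Z) = Add(-6, Z) (Function('y')(Z) = Add(Z, -6) = Add(-6, Z))
Function('u')(z, M) = Add(Rational(15, 2), Mul(-1, z)) (Function('u')(z, M) = Add(Add(6, 1, Mul(Rational(1, 2), Pow(1, -1))), Mul(-1, z)) = Add(Add(6, 1, Mul(Rational(1, 2), 1)), Mul(-1, z)) = Add(Add(6, 1, Rational(1, 2)), Mul(-1, z)) = Add(Rational(15, 2), Mul(-1, z)))
Add(Mul(Function('u')(-21, -15), Function('y')(-22)), 360) = Add(Mul(Add(Rational(15, 2), Mul(-1, -21)), Add(-6, -22)), 360) = Add(Mul(Add(Rational(15, 2), 21), -28), 360) = Add(Mul(Rational(57, 2), -28), 360) = Add(-798, 360) = -438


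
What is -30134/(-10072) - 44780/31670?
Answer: 25165981/15949012 ≈ 1.5779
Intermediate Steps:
-30134/(-10072) - 44780/31670 = -30134*(-1/10072) - 44780*1/31670 = 15067/5036 - 4478/3167 = 25165981/15949012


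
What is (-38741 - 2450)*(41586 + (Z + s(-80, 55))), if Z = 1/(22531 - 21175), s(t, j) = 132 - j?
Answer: -2327086739539/1356 ≈ -1.7161e+9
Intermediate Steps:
Z = 1/1356 ≈ 0.00073746
(-38741 - 2450)*(41586 + (Z + s(-80, 55))) = (-38741 - 2450)*(41586 + (1/1356 + (132 - 1*55))) = -41191*(41586 + (1/1356 + (132 - 55))) = -41191*(41586 + (1/1356 + 77)) = -41191*(41586 + 104413/1356) = -41191*56495029/1356 = -2327086739539/1356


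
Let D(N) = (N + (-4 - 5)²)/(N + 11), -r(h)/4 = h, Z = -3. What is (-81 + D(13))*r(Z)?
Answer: -925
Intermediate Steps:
r(h) = -4*h
D(N) = (81 + N)/(11 + N) (D(N) = (N + (-9)²)/(11 + N) = (N + 81)/(11 + N) = (81 + N)/(11 + N))
(-81 + D(13))*r(Z) = (-81 + (81 + 13)/(11 + 13))*(-4*(-3)) = (-81 + 94/24)*12 = (-81 + (1/24)*94)*12 = (-81 + 47/12)*12 = -925/12*12 = -925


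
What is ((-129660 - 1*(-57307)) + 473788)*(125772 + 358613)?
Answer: 194449092475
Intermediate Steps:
((-129660 - 1*(-57307)) + 473788)*(125772 + 358613) = ((-129660 + 57307) + 473788)*484385 = (-72353 + 473788)*484385 = 401435*484385 = 194449092475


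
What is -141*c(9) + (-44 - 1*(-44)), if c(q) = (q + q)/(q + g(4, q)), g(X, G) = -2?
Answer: -2538/7 ≈ -362.57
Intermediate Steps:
c(q) = 2*q/(-2 + q) (c(q) = (q + q)/(q - 2) = (2*q)/(-2 + q) = 2*q/(-2 + q))
-141*c(9) + (-44 - 1*(-44)) = -282*9/(-2 + 9) + (-44 - 1*(-44)) = -282*9/7 + (-44 + 44) = -282*9/7 + 0 = -141*18/7 + 0 = -2538/7 + 0 = -2538/7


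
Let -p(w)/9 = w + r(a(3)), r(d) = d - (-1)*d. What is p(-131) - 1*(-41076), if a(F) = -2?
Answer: 42291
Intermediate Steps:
r(d) = 2*d (r(d) = d + d = 2*d)
p(w) = 36 - 9*w (p(w) = -9*(w + 2*(-2)) = -9*(w - 4) = -9*(-4 + w) = 36 - 9*w)
p(-131) - 1*(-41076) = (36 - 9*(-131)) - 1*(-41076) = (36 + 1179) + 41076 = 1215 + 41076 = 42291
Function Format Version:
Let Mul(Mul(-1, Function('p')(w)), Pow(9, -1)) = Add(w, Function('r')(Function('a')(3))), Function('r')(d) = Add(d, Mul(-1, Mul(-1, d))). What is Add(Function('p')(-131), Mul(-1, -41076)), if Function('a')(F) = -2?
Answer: 42291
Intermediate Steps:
Function('r')(d) = Mul(2, d) (Function('r')(d) = Add(d, d) = Mul(2, d))
Function('p')(w) = Add(36, Mul(-9, w)) (Function('p')(w) = Mul(-9, Add(w, Mul(2, -2))) = Mul(-9, Add(w, -4)) = Mul(-9, Add(-4, w)) = Add(36, Mul(-9, w)))
Add(Function('p')(-131), Mul(-1, -41076)) = Add(Add(36, Mul(-9, -131)), Mul(-1, -41076)) = Add(Add(36, 1179), 41076) = Add(1215, 41076) = 42291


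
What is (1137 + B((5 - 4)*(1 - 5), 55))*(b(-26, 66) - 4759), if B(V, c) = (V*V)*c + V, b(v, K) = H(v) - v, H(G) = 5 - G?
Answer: -9465126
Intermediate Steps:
b(v, K) = 5 - 2*v (b(v, K) = (5 - v) - v = 5 - 2*v)
B(V, c) = V + c*V² (B(V, c) = V²*c + V = c*V² + V = V + c*V²)
(1137 + B((5 - 4)*(1 - 5), 55))*(b(-26, 66) - 4759) = (1137 + ((5 - 4)*(1 - 5))*(1 + ((5 - 4)*(1 - 5))*55))*((5 - 2*(-26)) - 4759) = (1137 + (1*(-4))*(1 + (1*(-4))*55))*((5 + 52) - 4759) = (1137 - 4*(1 - 4*55))*(57 - 4759) = (1137 - 4*(1 - 220))*(-4702) = (1137 - 4*(-219))*(-4702) = (1137 + 876)*(-4702) = 2013*(-4702) = -9465126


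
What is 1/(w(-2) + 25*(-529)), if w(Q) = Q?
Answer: -1/13227 ≈ -7.5603e-5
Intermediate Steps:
1/(w(-2) + 25*(-529)) = 1/(-2 + 25*(-529)) = 1/(-2 - 13225) = 1/(-13227) = -1/13227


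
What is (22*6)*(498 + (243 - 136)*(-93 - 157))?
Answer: -3465264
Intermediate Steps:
(22*6)*(498 + (243 - 136)*(-93 - 157)) = 132*(498 + 107*(-250)) = 132*(498 - 26750) = 132*(-26252) = -3465264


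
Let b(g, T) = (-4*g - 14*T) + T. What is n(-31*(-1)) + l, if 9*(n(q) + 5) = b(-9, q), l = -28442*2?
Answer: -512368/9 ≈ -56930.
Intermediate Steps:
l = -56884
b(g, T) = -13*T - 4*g (b(g, T) = (-14*T - 4*g) + T = -13*T - 4*g)
n(q) = -1 - 13*q/9 (n(q) = -5 + (-13*q - 4*(-9))/9 = -5 + (-13*q + 36)/9 = -5 + (36 - 13*q)/9 = -5 + (4 - 13*q/9) = -1 - 13*q/9)
n(-31*(-1)) + l = (-1 - (-403)*(-1)/9) - 56884 = (-1 - 13/9*31) - 56884 = (-1 - 403/9) - 56884 = -412/9 - 56884 = -512368/9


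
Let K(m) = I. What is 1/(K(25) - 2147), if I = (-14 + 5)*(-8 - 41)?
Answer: -1/1706 ≈ -0.00058617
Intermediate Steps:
I = 441 (I = -9*(-49) = 441)
K(m) = 441
1/(K(25) - 2147) = 1/(441 - 2147) = 1/(-1706) = -1/1706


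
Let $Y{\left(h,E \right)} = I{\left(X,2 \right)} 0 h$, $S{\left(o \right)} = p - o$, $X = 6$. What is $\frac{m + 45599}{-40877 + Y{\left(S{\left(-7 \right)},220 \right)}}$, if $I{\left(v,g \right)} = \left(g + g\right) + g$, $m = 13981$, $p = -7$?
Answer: $- \frac{59580}{40877} \approx -1.4575$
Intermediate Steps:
$I{\left(v,g \right)} = 3 g$ ($I{\left(v,g \right)} = 2 g + g = 3 g$)
$S{\left(o \right)} = -7 - o$
$Y{\left(h,E \right)} = 0$ ($Y{\left(h,E \right)} = 3 \cdot 2 \cdot 0 h = 6 \cdot 0 h = 0 h = 0$)
$\frac{m + 45599}{-40877 + Y{\left(S{\left(-7 \right)},220 \right)}} = \frac{13981 + 45599}{-40877 + 0} = \frac{59580}{-40877} = 59580 \left(- \frac{1}{40877}\right) = - \frac{59580}{40877}$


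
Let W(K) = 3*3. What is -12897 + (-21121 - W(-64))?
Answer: -34027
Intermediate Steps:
W(K) = 9
-12897 + (-21121 - W(-64)) = -12897 + (-21121 - 1*9) = -12897 + (-21121 - 9) = -12897 - 21130 = -34027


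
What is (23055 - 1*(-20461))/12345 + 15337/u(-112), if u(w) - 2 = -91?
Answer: -185462341/1098705 ≈ -168.80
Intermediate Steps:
u(w) = -89 (u(w) = 2 - 91 = -89)
(23055 - 1*(-20461))/12345 + 15337/u(-112) = (23055 - 1*(-20461))/12345 + 15337/(-89) = (23055 + 20461)*(1/12345) + 15337*(-1/89) = 43516*(1/12345) - 15337/89 = 43516/12345 - 15337/89 = -185462341/1098705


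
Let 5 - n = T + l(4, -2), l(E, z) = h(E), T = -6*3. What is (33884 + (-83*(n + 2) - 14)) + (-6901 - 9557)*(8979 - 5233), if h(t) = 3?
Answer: -61619624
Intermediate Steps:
T = -18
l(E, z) = 3
n = 20 (n = 5 - (-18 + 3) = 5 - 1*(-15) = 5 + 15 = 20)
(33884 + (-83*(n + 2) - 14)) + (-6901 - 9557)*(8979 - 5233) = (33884 + (-83*(20 + 2) - 14)) + (-6901 - 9557)*(8979 - 5233) = (33884 + (-83*22 - 14)) - 16458*3746 = (33884 + (-1826 - 14)) - 61651668 = (33884 - 1840) - 61651668 = 32044 - 61651668 = -61619624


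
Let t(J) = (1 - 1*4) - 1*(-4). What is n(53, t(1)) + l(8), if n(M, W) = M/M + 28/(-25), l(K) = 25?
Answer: 622/25 ≈ 24.880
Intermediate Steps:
t(J) = 1 (t(J) = (1 - 4) + 4 = -3 + 4 = 1)
n(M, W) = -3/25 (n(M, W) = 1 + 28*(-1/25) = 1 - 28/25 = -3/25)
n(53, t(1)) + l(8) = -3/25 + 25 = 622/25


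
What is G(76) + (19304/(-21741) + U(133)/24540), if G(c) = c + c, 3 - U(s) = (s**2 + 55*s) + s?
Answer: 13345918471/88920690 ≈ 150.09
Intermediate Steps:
U(s) = 3 - s**2 - 56*s (U(s) = 3 - ((s**2 + 55*s) + s) = 3 - (s**2 + 56*s) = 3 + (-s**2 - 56*s) = 3 - s**2 - 56*s)
G(c) = 2*c
G(76) + (19304/(-21741) + U(133)/24540) = 2*76 + (19304/(-21741) + (3 - 1*133**2 - 56*133)/24540) = 152 + (19304*(-1/21741) + (3 - 1*17689 - 7448)*(1/24540)) = 152 + (-19304/21741 + (3 - 17689 - 7448)*(1/24540)) = 152 + (-19304/21741 - 25134*1/24540) = 152 + (-19304/21741 - 4189/4090) = 152 - 170026409/88920690 = 13345918471/88920690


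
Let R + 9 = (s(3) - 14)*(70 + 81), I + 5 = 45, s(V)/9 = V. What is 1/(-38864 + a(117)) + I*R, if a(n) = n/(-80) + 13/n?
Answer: 2187155421760/27983053 ≈ 78160.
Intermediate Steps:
s(V) = 9*V
a(n) = 13/n - n/80 (a(n) = n*(-1/80) + 13/n = -n/80 + 13/n = 13/n - n/80)
I = 40 (I = -5 + 45 = 40)
R = 1954 (R = -9 + (9*3 - 14)*(70 + 81) = -9 + (27 - 14)*151 = -9 + 13*151 = -9 + 1963 = 1954)
1/(-38864 + a(117)) + I*R = 1/(-38864 + (13/117 - 1/80*117)) + 40*1954 = 1/(-38864 + (13*(1/117) - 117/80)) + 78160 = 1/(-38864 + (⅑ - 117/80)) + 78160 = 1/(-38864 - 973/720) + 78160 = 1/(-27983053/720) + 78160 = -720/27983053 + 78160 = 2187155421760/27983053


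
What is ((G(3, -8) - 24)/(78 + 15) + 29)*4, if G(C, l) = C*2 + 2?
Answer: 10724/93 ≈ 115.31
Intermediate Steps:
G(C, l) = 2 + 2*C (G(C, l) = 2*C + 2 = 2 + 2*C)
((G(3, -8) - 24)/(78 + 15) + 29)*4 = (((2 + 2*3) - 24)/(78 + 15) + 29)*4 = (((2 + 6) - 24)/93 + 29)*4 = ((8 - 24)*(1/93) + 29)*4 = (-16*1/93 + 29)*4 = (-16/93 + 29)*4 = (2681/93)*4 = 10724/93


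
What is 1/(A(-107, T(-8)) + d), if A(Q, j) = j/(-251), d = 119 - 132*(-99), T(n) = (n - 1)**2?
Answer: 251/3309856 ≈ 7.5834e-5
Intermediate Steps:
T(n) = (-1 + n)**2
d = 13187 (d = 119 + 13068 = 13187)
A(Q, j) = -j/251 (A(Q, j) = j*(-1/251) = -j/251)
1/(A(-107, T(-8)) + d) = 1/(-(-1 - 8)**2/251 + 13187) = 1/(-1/251*(-9)**2 + 13187) = 1/(-1/251*81 + 13187) = 1/(-81/251 + 13187) = 1/(3309856/251) = 251/3309856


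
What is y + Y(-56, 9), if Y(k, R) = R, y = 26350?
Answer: 26359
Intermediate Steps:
y + Y(-56, 9) = 26350 + 9 = 26359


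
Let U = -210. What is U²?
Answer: 44100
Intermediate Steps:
U² = (-210)² = 44100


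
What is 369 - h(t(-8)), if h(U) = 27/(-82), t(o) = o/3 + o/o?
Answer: 30285/82 ≈ 369.33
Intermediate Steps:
t(o) = 1 + o/3 (t(o) = o*(⅓) + 1 = o/3 + 1 = 1 + o/3)
h(U) = -27/82 (h(U) = 27*(-1/82) = -27/82)
369 - h(t(-8)) = 369 - 1*(-27/82) = 369 + 27/82 = 30285/82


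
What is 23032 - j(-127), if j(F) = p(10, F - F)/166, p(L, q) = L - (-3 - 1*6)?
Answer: 3823293/166 ≈ 23032.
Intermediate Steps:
p(L, q) = 9 + L (p(L, q) = L - (-3 - 6) = L - 1*(-9) = L + 9 = 9 + L)
j(F) = 19/166 (j(F) = (9 + 10)/166 = 19*(1/166) = 19/166)
23032 - j(-127) = 23032 - 1*19/166 = 23032 - 19/166 = 3823293/166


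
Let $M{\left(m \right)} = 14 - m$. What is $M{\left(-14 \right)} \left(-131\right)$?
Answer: $-3668$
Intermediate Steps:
$M{\left(-14 \right)} \left(-131\right) = \left(14 - -14\right) \left(-131\right) = \left(14 + 14\right) \left(-131\right) = 28 \left(-131\right) = -3668$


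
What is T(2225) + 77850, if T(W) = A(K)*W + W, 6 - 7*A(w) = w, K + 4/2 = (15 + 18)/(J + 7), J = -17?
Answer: 1171335/14 ≈ 83667.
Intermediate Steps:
K = -53/10 (K = -2 + (15 + 18)/(-17 + 7) = -2 + 33/(-10) = -2 + 33*(-⅒) = -2 - 33/10 = -53/10 ≈ -5.3000)
A(w) = 6/7 - w/7
T(W) = 183*W/70 (T(W) = (6/7 - ⅐*(-53/10))*W + W = (6/7 + 53/70)*W + W = 113*W/70 + W = 183*W/70)
T(2225) + 77850 = (183/70)*2225 + 77850 = 81435/14 + 77850 = 1171335/14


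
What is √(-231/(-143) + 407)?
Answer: 8*√1079/13 ≈ 20.214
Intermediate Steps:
√(-231/(-143) + 407) = √(-231*(-1/143) + 407) = √(21/13 + 407) = √(5312/13) = 8*√1079/13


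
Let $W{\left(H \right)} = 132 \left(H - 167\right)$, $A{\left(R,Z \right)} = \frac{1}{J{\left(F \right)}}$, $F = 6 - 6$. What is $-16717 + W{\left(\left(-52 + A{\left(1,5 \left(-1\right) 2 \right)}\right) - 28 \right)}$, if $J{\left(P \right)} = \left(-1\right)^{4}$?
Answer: $-49189$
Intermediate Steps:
$F = 0$ ($F = 6 - 6 = 0$)
$J{\left(P \right)} = 1$
$A{\left(R,Z \right)} = 1$ ($A{\left(R,Z \right)} = 1^{-1} = 1$)
$W{\left(H \right)} = -22044 + 132 H$ ($W{\left(H \right)} = 132 \left(-167 + H\right) = -22044 + 132 H$)
$-16717 + W{\left(\left(-52 + A{\left(1,5 \left(-1\right) 2 \right)}\right) - 28 \right)} = -16717 - \left(22044 - 132 \left(\left(-52 + 1\right) - 28\right)\right) = -16717 - \left(22044 - 132 \left(-51 - 28\right)\right) = -16717 + \left(-22044 + 132 \left(-79\right)\right) = -16717 - 32472 = -49189$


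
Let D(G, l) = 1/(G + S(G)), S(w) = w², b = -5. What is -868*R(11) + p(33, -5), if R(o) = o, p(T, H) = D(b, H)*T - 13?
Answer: -191187/20 ≈ -9559.3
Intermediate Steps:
D(G, l) = 1/(G + G²)
p(T, H) = -13 + T/20 (p(T, H) = (1/((-5)*(1 - 5)))*T - 13 = (-⅕/(-4))*T - 13 = (-⅕*(-¼))*T - 13 = T/20 - 13 = -13 + T/20)
-868*R(11) + p(33, -5) = -868*11 + (-13 + (1/20)*33) = -9548 + (-13 + 33/20) = -9548 - 227/20 = -191187/20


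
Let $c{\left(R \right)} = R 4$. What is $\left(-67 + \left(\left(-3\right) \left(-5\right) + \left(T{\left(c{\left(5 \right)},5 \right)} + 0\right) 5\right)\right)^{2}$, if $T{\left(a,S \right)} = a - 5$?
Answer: $529$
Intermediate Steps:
$c{\left(R \right)} = 4 R$
$T{\left(a,S \right)} = -5 + a$ ($T{\left(a,S \right)} = a - 5 = -5 + a$)
$\left(-67 + \left(\left(-3\right) \left(-5\right) + \left(T{\left(c{\left(5 \right)},5 \right)} + 0\right) 5\right)\right)^{2} = \left(-67 - \left(-15 - \left(\left(-5 + 4 \cdot 5\right) + 0\right) 5\right)\right)^{2} = \left(-67 + \left(15 + \left(\left(-5 + 20\right) + 0\right) 5\right)\right)^{2} = \left(-67 + \left(15 + \left(15 + 0\right) 5\right)\right)^{2} = \left(-67 + \left(15 + 15 \cdot 5\right)\right)^{2} = \left(-67 + \left(15 + 75\right)\right)^{2} = \left(-67 + 90\right)^{2} = 23^{2} = 529$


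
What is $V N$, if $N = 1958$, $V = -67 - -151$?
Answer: $164472$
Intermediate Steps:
$V = 84$ ($V = -67 + 151 = 84$)
$V N = 84 \cdot 1958 = 164472$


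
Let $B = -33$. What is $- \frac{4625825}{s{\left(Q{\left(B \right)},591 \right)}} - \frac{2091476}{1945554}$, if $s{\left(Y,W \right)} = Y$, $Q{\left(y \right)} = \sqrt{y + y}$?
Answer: $- \frac{1045738}{972777} + \frac{4625825 i \sqrt{66}}{66} \approx -1.075 + 5.694 \cdot 10^{5} i$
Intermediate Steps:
$Q{\left(y \right)} = \sqrt{2} \sqrt{y}$ ($Q{\left(y \right)} = \sqrt{2 y} = \sqrt{2} \sqrt{y}$)
$- \frac{4625825}{s{\left(Q{\left(B \right)},591 \right)}} - \frac{2091476}{1945554} = - \frac{4625825}{\sqrt{2} \sqrt{-33}} - \frac{2091476}{1945554} = - \frac{4625825}{\sqrt{2} i \sqrt{33}} - \frac{1045738}{972777} = - \frac{4625825}{i \sqrt{66}} - \frac{1045738}{972777} = - 4625825 \left(- \frac{i \sqrt{66}}{66}\right) - \frac{1045738}{972777} = \frac{4625825 i \sqrt{66}}{66} - \frac{1045738}{972777} = - \frac{1045738}{972777} + \frac{4625825 i \sqrt{66}}{66}$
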